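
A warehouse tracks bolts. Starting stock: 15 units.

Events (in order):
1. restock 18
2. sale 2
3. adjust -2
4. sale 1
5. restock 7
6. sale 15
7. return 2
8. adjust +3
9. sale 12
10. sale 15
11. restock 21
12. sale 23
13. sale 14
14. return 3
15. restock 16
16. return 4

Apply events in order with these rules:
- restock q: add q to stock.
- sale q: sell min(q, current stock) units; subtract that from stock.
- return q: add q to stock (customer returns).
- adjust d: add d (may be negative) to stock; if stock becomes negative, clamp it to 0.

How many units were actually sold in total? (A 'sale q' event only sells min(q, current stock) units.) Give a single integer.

Answer: 64

Derivation:
Processing events:
Start: stock = 15
  Event 1 (restock 18): 15 + 18 = 33
  Event 2 (sale 2): sell min(2,33)=2. stock: 33 - 2 = 31. total_sold = 2
  Event 3 (adjust -2): 31 + -2 = 29
  Event 4 (sale 1): sell min(1,29)=1. stock: 29 - 1 = 28. total_sold = 3
  Event 5 (restock 7): 28 + 7 = 35
  Event 6 (sale 15): sell min(15,35)=15. stock: 35 - 15 = 20. total_sold = 18
  Event 7 (return 2): 20 + 2 = 22
  Event 8 (adjust +3): 22 + 3 = 25
  Event 9 (sale 12): sell min(12,25)=12. stock: 25 - 12 = 13. total_sold = 30
  Event 10 (sale 15): sell min(15,13)=13. stock: 13 - 13 = 0. total_sold = 43
  Event 11 (restock 21): 0 + 21 = 21
  Event 12 (sale 23): sell min(23,21)=21. stock: 21 - 21 = 0. total_sold = 64
  Event 13 (sale 14): sell min(14,0)=0. stock: 0 - 0 = 0. total_sold = 64
  Event 14 (return 3): 0 + 3 = 3
  Event 15 (restock 16): 3 + 16 = 19
  Event 16 (return 4): 19 + 4 = 23
Final: stock = 23, total_sold = 64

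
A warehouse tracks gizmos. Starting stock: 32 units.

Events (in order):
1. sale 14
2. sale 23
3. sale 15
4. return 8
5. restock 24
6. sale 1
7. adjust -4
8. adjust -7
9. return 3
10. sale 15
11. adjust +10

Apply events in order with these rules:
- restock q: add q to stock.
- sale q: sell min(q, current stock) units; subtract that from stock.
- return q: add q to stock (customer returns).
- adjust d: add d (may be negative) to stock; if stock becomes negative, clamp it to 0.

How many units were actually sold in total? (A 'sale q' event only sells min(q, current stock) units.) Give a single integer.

Answer: 48

Derivation:
Processing events:
Start: stock = 32
  Event 1 (sale 14): sell min(14,32)=14. stock: 32 - 14 = 18. total_sold = 14
  Event 2 (sale 23): sell min(23,18)=18. stock: 18 - 18 = 0. total_sold = 32
  Event 3 (sale 15): sell min(15,0)=0. stock: 0 - 0 = 0. total_sold = 32
  Event 4 (return 8): 0 + 8 = 8
  Event 5 (restock 24): 8 + 24 = 32
  Event 6 (sale 1): sell min(1,32)=1. stock: 32 - 1 = 31. total_sold = 33
  Event 7 (adjust -4): 31 + -4 = 27
  Event 8 (adjust -7): 27 + -7 = 20
  Event 9 (return 3): 20 + 3 = 23
  Event 10 (sale 15): sell min(15,23)=15. stock: 23 - 15 = 8. total_sold = 48
  Event 11 (adjust +10): 8 + 10 = 18
Final: stock = 18, total_sold = 48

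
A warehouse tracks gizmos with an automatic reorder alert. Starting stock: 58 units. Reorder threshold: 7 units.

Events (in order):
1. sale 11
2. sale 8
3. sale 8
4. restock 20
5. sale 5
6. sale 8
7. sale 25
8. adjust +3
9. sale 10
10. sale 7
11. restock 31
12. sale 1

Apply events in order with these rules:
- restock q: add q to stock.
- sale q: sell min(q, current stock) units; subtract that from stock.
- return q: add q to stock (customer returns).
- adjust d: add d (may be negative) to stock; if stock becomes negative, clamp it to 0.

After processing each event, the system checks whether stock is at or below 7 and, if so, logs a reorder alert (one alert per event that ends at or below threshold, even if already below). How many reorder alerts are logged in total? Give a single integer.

Processing events:
Start: stock = 58
  Event 1 (sale 11): sell min(11,58)=11. stock: 58 - 11 = 47. total_sold = 11
  Event 2 (sale 8): sell min(8,47)=8. stock: 47 - 8 = 39. total_sold = 19
  Event 3 (sale 8): sell min(8,39)=8. stock: 39 - 8 = 31. total_sold = 27
  Event 4 (restock 20): 31 + 20 = 51
  Event 5 (sale 5): sell min(5,51)=5. stock: 51 - 5 = 46. total_sold = 32
  Event 6 (sale 8): sell min(8,46)=8. stock: 46 - 8 = 38. total_sold = 40
  Event 7 (sale 25): sell min(25,38)=25. stock: 38 - 25 = 13. total_sold = 65
  Event 8 (adjust +3): 13 + 3 = 16
  Event 9 (sale 10): sell min(10,16)=10. stock: 16 - 10 = 6. total_sold = 75
  Event 10 (sale 7): sell min(7,6)=6. stock: 6 - 6 = 0. total_sold = 81
  Event 11 (restock 31): 0 + 31 = 31
  Event 12 (sale 1): sell min(1,31)=1. stock: 31 - 1 = 30. total_sold = 82
Final: stock = 30, total_sold = 82

Checking against threshold 7:
  After event 1: stock=47 > 7
  After event 2: stock=39 > 7
  After event 3: stock=31 > 7
  After event 4: stock=51 > 7
  After event 5: stock=46 > 7
  After event 6: stock=38 > 7
  After event 7: stock=13 > 7
  After event 8: stock=16 > 7
  After event 9: stock=6 <= 7 -> ALERT
  After event 10: stock=0 <= 7 -> ALERT
  After event 11: stock=31 > 7
  After event 12: stock=30 > 7
Alert events: [9, 10]. Count = 2

Answer: 2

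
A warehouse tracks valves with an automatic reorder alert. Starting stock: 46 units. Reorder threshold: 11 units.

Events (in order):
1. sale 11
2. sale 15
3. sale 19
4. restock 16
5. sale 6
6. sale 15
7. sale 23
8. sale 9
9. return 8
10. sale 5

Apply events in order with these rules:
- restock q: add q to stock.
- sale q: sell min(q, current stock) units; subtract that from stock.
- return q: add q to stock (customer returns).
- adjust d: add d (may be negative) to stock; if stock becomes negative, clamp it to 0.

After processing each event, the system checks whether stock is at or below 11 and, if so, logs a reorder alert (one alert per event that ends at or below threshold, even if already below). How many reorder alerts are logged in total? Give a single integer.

Answer: 7

Derivation:
Processing events:
Start: stock = 46
  Event 1 (sale 11): sell min(11,46)=11. stock: 46 - 11 = 35. total_sold = 11
  Event 2 (sale 15): sell min(15,35)=15. stock: 35 - 15 = 20. total_sold = 26
  Event 3 (sale 19): sell min(19,20)=19. stock: 20 - 19 = 1. total_sold = 45
  Event 4 (restock 16): 1 + 16 = 17
  Event 5 (sale 6): sell min(6,17)=6. stock: 17 - 6 = 11. total_sold = 51
  Event 6 (sale 15): sell min(15,11)=11. stock: 11 - 11 = 0. total_sold = 62
  Event 7 (sale 23): sell min(23,0)=0. stock: 0 - 0 = 0. total_sold = 62
  Event 8 (sale 9): sell min(9,0)=0. stock: 0 - 0 = 0. total_sold = 62
  Event 9 (return 8): 0 + 8 = 8
  Event 10 (sale 5): sell min(5,8)=5. stock: 8 - 5 = 3. total_sold = 67
Final: stock = 3, total_sold = 67

Checking against threshold 11:
  After event 1: stock=35 > 11
  After event 2: stock=20 > 11
  After event 3: stock=1 <= 11 -> ALERT
  After event 4: stock=17 > 11
  After event 5: stock=11 <= 11 -> ALERT
  After event 6: stock=0 <= 11 -> ALERT
  After event 7: stock=0 <= 11 -> ALERT
  After event 8: stock=0 <= 11 -> ALERT
  After event 9: stock=8 <= 11 -> ALERT
  After event 10: stock=3 <= 11 -> ALERT
Alert events: [3, 5, 6, 7, 8, 9, 10]. Count = 7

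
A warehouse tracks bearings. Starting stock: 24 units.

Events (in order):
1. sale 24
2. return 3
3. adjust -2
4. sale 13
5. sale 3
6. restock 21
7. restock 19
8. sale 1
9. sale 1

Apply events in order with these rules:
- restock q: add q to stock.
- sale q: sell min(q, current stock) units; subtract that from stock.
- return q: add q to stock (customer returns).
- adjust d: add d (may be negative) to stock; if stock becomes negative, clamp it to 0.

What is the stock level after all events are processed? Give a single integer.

Answer: 38

Derivation:
Processing events:
Start: stock = 24
  Event 1 (sale 24): sell min(24,24)=24. stock: 24 - 24 = 0. total_sold = 24
  Event 2 (return 3): 0 + 3 = 3
  Event 3 (adjust -2): 3 + -2 = 1
  Event 4 (sale 13): sell min(13,1)=1. stock: 1 - 1 = 0. total_sold = 25
  Event 5 (sale 3): sell min(3,0)=0. stock: 0 - 0 = 0. total_sold = 25
  Event 6 (restock 21): 0 + 21 = 21
  Event 7 (restock 19): 21 + 19 = 40
  Event 8 (sale 1): sell min(1,40)=1. stock: 40 - 1 = 39. total_sold = 26
  Event 9 (sale 1): sell min(1,39)=1. stock: 39 - 1 = 38. total_sold = 27
Final: stock = 38, total_sold = 27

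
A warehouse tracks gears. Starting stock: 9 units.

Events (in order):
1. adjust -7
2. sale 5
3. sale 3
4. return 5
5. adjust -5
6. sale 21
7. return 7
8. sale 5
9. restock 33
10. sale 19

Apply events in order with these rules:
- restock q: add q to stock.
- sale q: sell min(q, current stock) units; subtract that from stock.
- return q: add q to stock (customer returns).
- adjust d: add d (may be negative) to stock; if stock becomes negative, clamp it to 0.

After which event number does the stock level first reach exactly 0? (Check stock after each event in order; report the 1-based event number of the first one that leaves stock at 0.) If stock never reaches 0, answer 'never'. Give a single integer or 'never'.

Processing events:
Start: stock = 9
  Event 1 (adjust -7): 9 + -7 = 2
  Event 2 (sale 5): sell min(5,2)=2. stock: 2 - 2 = 0. total_sold = 2
  Event 3 (sale 3): sell min(3,0)=0. stock: 0 - 0 = 0. total_sold = 2
  Event 4 (return 5): 0 + 5 = 5
  Event 5 (adjust -5): 5 + -5 = 0
  Event 6 (sale 21): sell min(21,0)=0. stock: 0 - 0 = 0. total_sold = 2
  Event 7 (return 7): 0 + 7 = 7
  Event 8 (sale 5): sell min(5,7)=5. stock: 7 - 5 = 2. total_sold = 7
  Event 9 (restock 33): 2 + 33 = 35
  Event 10 (sale 19): sell min(19,35)=19. stock: 35 - 19 = 16. total_sold = 26
Final: stock = 16, total_sold = 26

First zero at event 2.

Answer: 2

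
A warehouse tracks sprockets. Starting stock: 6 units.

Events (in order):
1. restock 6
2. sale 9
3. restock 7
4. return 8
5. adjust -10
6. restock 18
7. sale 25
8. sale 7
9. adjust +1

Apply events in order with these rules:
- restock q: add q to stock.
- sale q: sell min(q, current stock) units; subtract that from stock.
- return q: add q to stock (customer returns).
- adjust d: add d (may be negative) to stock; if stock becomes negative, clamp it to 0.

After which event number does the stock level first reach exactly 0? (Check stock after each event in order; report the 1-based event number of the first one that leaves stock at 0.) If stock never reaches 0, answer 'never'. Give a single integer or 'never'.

Processing events:
Start: stock = 6
  Event 1 (restock 6): 6 + 6 = 12
  Event 2 (sale 9): sell min(9,12)=9. stock: 12 - 9 = 3. total_sold = 9
  Event 3 (restock 7): 3 + 7 = 10
  Event 4 (return 8): 10 + 8 = 18
  Event 5 (adjust -10): 18 + -10 = 8
  Event 6 (restock 18): 8 + 18 = 26
  Event 7 (sale 25): sell min(25,26)=25. stock: 26 - 25 = 1. total_sold = 34
  Event 8 (sale 7): sell min(7,1)=1. stock: 1 - 1 = 0. total_sold = 35
  Event 9 (adjust +1): 0 + 1 = 1
Final: stock = 1, total_sold = 35

First zero at event 8.

Answer: 8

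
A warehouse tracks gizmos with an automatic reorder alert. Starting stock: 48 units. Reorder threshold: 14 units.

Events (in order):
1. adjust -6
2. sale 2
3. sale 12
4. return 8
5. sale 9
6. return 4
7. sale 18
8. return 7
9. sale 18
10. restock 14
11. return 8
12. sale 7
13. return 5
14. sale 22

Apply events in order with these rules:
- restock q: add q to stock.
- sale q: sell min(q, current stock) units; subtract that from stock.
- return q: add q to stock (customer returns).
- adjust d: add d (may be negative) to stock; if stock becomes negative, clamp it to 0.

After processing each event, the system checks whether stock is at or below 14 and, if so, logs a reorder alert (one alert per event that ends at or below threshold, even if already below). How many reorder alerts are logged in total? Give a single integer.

Processing events:
Start: stock = 48
  Event 1 (adjust -6): 48 + -6 = 42
  Event 2 (sale 2): sell min(2,42)=2. stock: 42 - 2 = 40. total_sold = 2
  Event 3 (sale 12): sell min(12,40)=12. stock: 40 - 12 = 28. total_sold = 14
  Event 4 (return 8): 28 + 8 = 36
  Event 5 (sale 9): sell min(9,36)=9. stock: 36 - 9 = 27. total_sold = 23
  Event 6 (return 4): 27 + 4 = 31
  Event 7 (sale 18): sell min(18,31)=18. stock: 31 - 18 = 13. total_sold = 41
  Event 8 (return 7): 13 + 7 = 20
  Event 9 (sale 18): sell min(18,20)=18. stock: 20 - 18 = 2. total_sold = 59
  Event 10 (restock 14): 2 + 14 = 16
  Event 11 (return 8): 16 + 8 = 24
  Event 12 (sale 7): sell min(7,24)=7. stock: 24 - 7 = 17. total_sold = 66
  Event 13 (return 5): 17 + 5 = 22
  Event 14 (sale 22): sell min(22,22)=22. stock: 22 - 22 = 0. total_sold = 88
Final: stock = 0, total_sold = 88

Checking against threshold 14:
  After event 1: stock=42 > 14
  After event 2: stock=40 > 14
  After event 3: stock=28 > 14
  After event 4: stock=36 > 14
  After event 5: stock=27 > 14
  After event 6: stock=31 > 14
  After event 7: stock=13 <= 14 -> ALERT
  After event 8: stock=20 > 14
  After event 9: stock=2 <= 14 -> ALERT
  After event 10: stock=16 > 14
  After event 11: stock=24 > 14
  After event 12: stock=17 > 14
  After event 13: stock=22 > 14
  After event 14: stock=0 <= 14 -> ALERT
Alert events: [7, 9, 14]. Count = 3

Answer: 3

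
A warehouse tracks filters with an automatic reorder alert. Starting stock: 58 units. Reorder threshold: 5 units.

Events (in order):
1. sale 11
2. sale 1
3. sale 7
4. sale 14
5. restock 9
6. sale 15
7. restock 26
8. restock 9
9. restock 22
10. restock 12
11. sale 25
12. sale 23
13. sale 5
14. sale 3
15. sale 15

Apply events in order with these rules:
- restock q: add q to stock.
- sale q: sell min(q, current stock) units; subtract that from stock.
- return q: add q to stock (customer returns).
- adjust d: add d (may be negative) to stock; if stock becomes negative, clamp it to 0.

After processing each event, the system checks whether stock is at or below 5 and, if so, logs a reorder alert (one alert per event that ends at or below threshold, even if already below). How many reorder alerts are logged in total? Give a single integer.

Answer: 0

Derivation:
Processing events:
Start: stock = 58
  Event 1 (sale 11): sell min(11,58)=11. stock: 58 - 11 = 47. total_sold = 11
  Event 2 (sale 1): sell min(1,47)=1. stock: 47 - 1 = 46. total_sold = 12
  Event 3 (sale 7): sell min(7,46)=7. stock: 46 - 7 = 39. total_sold = 19
  Event 4 (sale 14): sell min(14,39)=14. stock: 39 - 14 = 25. total_sold = 33
  Event 5 (restock 9): 25 + 9 = 34
  Event 6 (sale 15): sell min(15,34)=15. stock: 34 - 15 = 19. total_sold = 48
  Event 7 (restock 26): 19 + 26 = 45
  Event 8 (restock 9): 45 + 9 = 54
  Event 9 (restock 22): 54 + 22 = 76
  Event 10 (restock 12): 76 + 12 = 88
  Event 11 (sale 25): sell min(25,88)=25. stock: 88 - 25 = 63. total_sold = 73
  Event 12 (sale 23): sell min(23,63)=23. stock: 63 - 23 = 40. total_sold = 96
  Event 13 (sale 5): sell min(5,40)=5. stock: 40 - 5 = 35. total_sold = 101
  Event 14 (sale 3): sell min(3,35)=3. stock: 35 - 3 = 32. total_sold = 104
  Event 15 (sale 15): sell min(15,32)=15. stock: 32 - 15 = 17. total_sold = 119
Final: stock = 17, total_sold = 119

Checking against threshold 5:
  After event 1: stock=47 > 5
  After event 2: stock=46 > 5
  After event 3: stock=39 > 5
  After event 4: stock=25 > 5
  After event 5: stock=34 > 5
  After event 6: stock=19 > 5
  After event 7: stock=45 > 5
  After event 8: stock=54 > 5
  After event 9: stock=76 > 5
  After event 10: stock=88 > 5
  After event 11: stock=63 > 5
  After event 12: stock=40 > 5
  After event 13: stock=35 > 5
  After event 14: stock=32 > 5
  After event 15: stock=17 > 5
Alert events: []. Count = 0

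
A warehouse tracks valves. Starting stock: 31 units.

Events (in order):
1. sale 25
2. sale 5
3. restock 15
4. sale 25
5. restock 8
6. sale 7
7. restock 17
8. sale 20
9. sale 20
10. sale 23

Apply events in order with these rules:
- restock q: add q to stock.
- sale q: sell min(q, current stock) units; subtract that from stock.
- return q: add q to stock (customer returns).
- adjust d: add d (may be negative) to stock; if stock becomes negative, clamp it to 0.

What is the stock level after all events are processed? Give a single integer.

Answer: 0

Derivation:
Processing events:
Start: stock = 31
  Event 1 (sale 25): sell min(25,31)=25. stock: 31 - 25 = 6. total_sold = 25
  Event 2 (sale 5): sell min(5,6)=5. stock: 6 - 5 = 1. total_sold = 30
  Event 3 (restock 15): 1 + 15 = 16
  Event 4 (sale 25): sell min(25,16)=16. stock: 16 - 16 = 0. total_sold = 46
  Event 5 (restock 8): 0 + 8 = 8
  Event 6 (sale 7): sell min(7,8)=7. stock: 8 - 7 = 1. total_sold = 53
  Event 7 (restock 17): 1 + 17 = 18
  Event 8 (sale 20): sell min(20,18)=18. stock: 18 - 18 = 0. total_sold = 71
  Event 9 (sale 20): sell min(20,0)=0. stock: 0 - 0 = 0. total_sold = 71
  Event 10 (sale 23): sell min(23,0)=0. stock: 0 - 0 = 0. total_sold = 71
Final: stock = 0, total_sold = 71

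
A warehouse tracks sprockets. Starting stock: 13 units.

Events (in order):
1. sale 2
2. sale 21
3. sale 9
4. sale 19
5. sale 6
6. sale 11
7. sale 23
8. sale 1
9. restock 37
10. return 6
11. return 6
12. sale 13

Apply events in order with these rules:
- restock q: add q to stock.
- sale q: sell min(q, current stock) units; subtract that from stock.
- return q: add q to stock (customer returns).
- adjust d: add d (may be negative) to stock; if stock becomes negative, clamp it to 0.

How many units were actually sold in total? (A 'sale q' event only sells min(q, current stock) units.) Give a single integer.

Answer: 26

Derivation:
Processing events:
Start: stock = 13
  Event 1 (sale 2): sell min(2,13)=2. stock: 13 - 2 = 11. total_sold = 2
  Event 2 (sale 21): sell min(21,11)=11. stock: 11 - 11 = 0. total_sold = 13
  Event 3 (sale 9): sell min(9,0)=0. stock: 0 - 0 = 0. total_sold = 13
  Event 4 (sale 19): sell min(19,0)=0. stock: 0 - 0 = 0. total_sold = 13
  Event 5 (sale 6): sell min(6,0)=0. stock: 0 - 0 = 0. total_sold = 13
  Event 6 (sale 11): sell min(11,0)=0. stock: 0 - 0 = 0. total_sold = 13
  Event 7 (sale 23): sell min(23,0)=0. stock: 0 - 0 = 0. total_sold = 13
  Event 8 (sale 1): sell min(1,0)=0. stock: 0 - 0 = 0. total_sold = 13
  Event 9 (restock 37): 0 + 37 = 37
  Event 10 (return 6): 37 + 6 = 43
  Event 11 (return 6): 43 + 6 = 49
  Event 12 (sale 13): sell min(13,49)=13. stock: 49 - 13 = 36. total_sold = 26
Final: stock = 36, total_sold = 26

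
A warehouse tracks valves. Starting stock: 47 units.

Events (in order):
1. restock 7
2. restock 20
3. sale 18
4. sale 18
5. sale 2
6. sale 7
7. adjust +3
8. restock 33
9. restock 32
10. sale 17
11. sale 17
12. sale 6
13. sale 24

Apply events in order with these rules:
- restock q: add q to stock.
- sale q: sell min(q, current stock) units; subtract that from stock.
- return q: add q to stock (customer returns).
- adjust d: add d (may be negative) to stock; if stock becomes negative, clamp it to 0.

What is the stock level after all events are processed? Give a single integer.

Processing events:
Start: stock = 47
  Event 1 (restock 7): 47 + 7 = 54
  Event 2 (restock 20): 54 + 20 = 74
  Event 3 (sale 18): sell min(18,74)=18. stock: 74 - 18 = 56. total_sold = 18
  Event 4 (sale 18): sell min(18,56)=18. stock: 56 - 18 = 38. total_sold = 36
  Event 5 (sale 2): sell min(2,38)=2. stock: 38 - 2 = 36. total_sold = 38
  Event 6 (sale 7): sell min(7,36)=7. stock: 36 - 7 = 29. total_sold = 45
  Event 7 (adjust +3): 29 + 3 = 32
  Event 8 (restock 33): 32 + 33 = 65
  Event 9 (restock 32): 65 + 32 = 97
  Event 10 (sale 17): sell min(17,97)=17. stock: 97 - 17 = 80. total_sold = 62
  Event 11 (sale 17): sell min(17,80)=17. stock: 80 - 17 = 63. total_sold = 79
  Event 12 (sale 6): sell min(6,63)=6. stock: 63 - 6 = 57. total_sold = 85
  Event 13 (sale 24): sell min(24,57)=24. stock: 57 - 24 = 33. total_sold = 109
Final: stock = 33, total_sold = 109

Answer: 33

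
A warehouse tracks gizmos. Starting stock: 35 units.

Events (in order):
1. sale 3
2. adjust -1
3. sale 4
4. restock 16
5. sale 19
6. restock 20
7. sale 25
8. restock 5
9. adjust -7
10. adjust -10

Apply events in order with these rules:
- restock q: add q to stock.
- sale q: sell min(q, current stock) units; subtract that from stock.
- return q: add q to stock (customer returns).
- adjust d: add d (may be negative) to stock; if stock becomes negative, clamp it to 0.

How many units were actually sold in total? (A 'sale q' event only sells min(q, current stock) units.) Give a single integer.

Processing events:
Start: stock = 35
  Event 1 (sale 3): sell min(3,35)=3. stock: 35 - 3 = 32. total_sold = 3
  Event 2 (adjust -1): 32 + -1 = 31
  Event 3 (sale 4): sell min(4,31)=4. stock: 31 - 4 = 27. total_sold = 7
  Event 4 (restock 16): 27 + 16 = 43
  Event 5 (sale 19): sell min(19,43)=19. stock: 43 - 19 = 24. total_sold = 26
  Event 6 (restock 20): 24 + 20 = 44
  Event 7 (sale 25): sell min(25,44)=25. stock: 44 - 25 = 19. total_sold = 51
  Event 8 (restock 5): 19 + 5 = 24
  Event 9 (adjust -7): 24 + -7 = 17
  Event 10 (adjust -10): 17 + -10 = 7
Final: stock = 7, total_sold = 51

Answer: 51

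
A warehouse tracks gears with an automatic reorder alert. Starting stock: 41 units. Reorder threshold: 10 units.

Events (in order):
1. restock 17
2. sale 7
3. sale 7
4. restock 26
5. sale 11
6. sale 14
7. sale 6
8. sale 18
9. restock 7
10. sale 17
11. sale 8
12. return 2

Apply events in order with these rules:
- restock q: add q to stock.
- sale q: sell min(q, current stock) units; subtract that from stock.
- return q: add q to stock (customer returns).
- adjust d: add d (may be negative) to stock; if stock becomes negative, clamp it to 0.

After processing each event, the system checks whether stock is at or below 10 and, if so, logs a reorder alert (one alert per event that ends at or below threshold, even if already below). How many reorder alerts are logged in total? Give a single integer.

Processing events:
Start: stock = 41
  Event 1 (restock 17): 41 + 17 = 58
  Event 2 (sale 7): sell min(7,58)=7. stock: 58 - 7 = 51. total_sold = 7
  Event 3 (sale 7): sell min(7,51)=7. stock: 51 - 7 = 44. total_sold = 14
  Event 4 (restock 26): 44 + 26 = 70
  Event 5 (sale 11): sell min(11,70)=11. stock: 70 - 11 = 59. total_sold = 25
  Event 6 (sale 14): sell min(14,59)=14. stock: 59 - 14 = 45. total_sold = 39
  Event 7 (sale 6): sell min(6,45)=6. stock: 45 - 6 = 39. total_sold = 45
  Event 8 (sale 18): sell min(18,39)=18. stock: 39 - 18 = 21. total_sold = 63
  Event 9 (restock 7): 21 + 7 = 28
  Event 10 (sale 17): sell min(17,28)=17. stock: 28 - 17 = 11. total_sold = 80
  Event 11 (sale 8): sell min(8,11)=8. stock: 11 - 8 = 3. total_sold = 88
  Event 12 (return 2): 3 + 2 = 5
Final: stock = 5, total_sold = 88

Checking against threshold 10:
  After event 1: stock=58 > 10
  After event 2: stock=51 > 10
  After event 3: stock=44 > 10
  After event 4: stock=70 > 10
  After event 5: stock=59 > 10
  After event 6: stock=45 > 10
  After event 7: stock=39 > 10
  After event 8: stock=21 > 10
  After event 9: stock=28 > 10
  After event 10: stock=11 > 10
  After event 11: stock=3 <= 10 -> ALERT
  After event 12: stock=5 <= 10 -> ALERT
Alert events: [11, 12]. Count = 2

Answer: 2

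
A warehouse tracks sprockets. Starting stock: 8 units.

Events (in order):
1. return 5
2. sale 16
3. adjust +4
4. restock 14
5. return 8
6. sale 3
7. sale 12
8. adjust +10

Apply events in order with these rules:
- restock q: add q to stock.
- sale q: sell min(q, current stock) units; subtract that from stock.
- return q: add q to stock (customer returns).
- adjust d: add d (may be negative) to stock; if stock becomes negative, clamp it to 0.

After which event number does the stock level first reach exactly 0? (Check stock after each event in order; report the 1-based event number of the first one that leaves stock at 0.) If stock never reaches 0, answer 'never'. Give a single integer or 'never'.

Processing events:
Start: stock = 8
  Event 1 (return 5): 8 + 5 = 13
  Event 2 (sale 16): sell min(16,13)=13. stock: 13 - 13 = 0. total_sold = 13
  Event 3 (adjust +4): 0 + 4 = 4
  Event 4 (restock 14): 4 + 14 = 18
  Event 5 (return 8): 18 + 8 = 26
  Event 6 (sale 3): sell min(3,26)=3. stock: 26 - 3 = 23. total_sold = 16
  Event 7 (sale 12): sell min(12,23)=12. stock: 23 - 12 = 11. total_sold = 28
  Event 8 (adjust +10): 11 + 10 = 21
Final: stock = 21, total_sold = 28

First zero at event 2.

Answer: 2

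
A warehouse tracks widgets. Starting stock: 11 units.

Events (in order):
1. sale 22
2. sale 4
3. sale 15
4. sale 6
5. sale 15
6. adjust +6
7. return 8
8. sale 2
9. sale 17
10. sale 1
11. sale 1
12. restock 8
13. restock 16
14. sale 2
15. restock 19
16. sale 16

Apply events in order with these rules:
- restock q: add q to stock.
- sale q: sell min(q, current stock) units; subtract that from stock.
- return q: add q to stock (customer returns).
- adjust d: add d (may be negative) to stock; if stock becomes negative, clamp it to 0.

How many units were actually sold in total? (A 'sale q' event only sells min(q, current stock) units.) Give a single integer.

Processing events:
Start: stock = 11
  Event 1 (sale 22): sell min(22,11)=11. stock: 11 - 11 = 0. total_sold = 11
  Event 2 (sale 4): sell min(4,0)=0. stock: 0 - 0 = 0. total_sold = 11
  Event 3 (sale 15): sell min(15,0)=0. stock: 0 - 0 = 0. total_sold = 11
  Event 4 (sale 6): sell min(6,0)=0. stock: 0 - 0 = 0. total_sold = 11
  Event 5 (sale 15): sell min(15,0)=0. stock: 0 - 0 = 0. total_sold = 11
  Event 6 (adjust +6): 0 + 6 = 6
  Event 7 (return 8): 6 + 8 = 14
  Event 8 (sale 2): sell min(2,14)=2. stock: 14 - 2 = 12. total_sold = 13
  Event 9 (sale 17): sell min(17,12)=12. stock: 12 - 12 = 0. total_sold = 25
  Event 10 (sale 1): sell min(1,0)=0. stock: 0 - 0 = 0. total_sold = 25
  Event 11 (sale 1): sell min(1,0)=0. stock: 0 - 0 = 0. total_sold = 25
  Event 12 (restock 8): 0 + 8 = 8
  Event 13 (restock 16): 8 + 16 = 24
  Event 14 (sale 2): sell min(2,24)=2. stock: 24 - 2 = 22. total_sold = 27
  Event 15 (restock 19): 22 + 19 = 41
  Event 16 (sale 16): sell min(16,41)=16. stock: 41 - 16 = 25. total_sold = 43
Final: stock = 25, total_sold = 43

Answer: 43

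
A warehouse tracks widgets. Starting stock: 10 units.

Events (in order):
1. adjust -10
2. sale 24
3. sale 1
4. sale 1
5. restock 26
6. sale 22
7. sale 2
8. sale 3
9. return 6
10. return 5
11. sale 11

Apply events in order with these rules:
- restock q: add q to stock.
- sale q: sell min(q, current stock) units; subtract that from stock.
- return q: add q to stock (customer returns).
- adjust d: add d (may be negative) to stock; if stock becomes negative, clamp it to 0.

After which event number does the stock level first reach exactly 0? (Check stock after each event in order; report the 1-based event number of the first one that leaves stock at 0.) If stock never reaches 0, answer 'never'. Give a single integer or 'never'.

Processing events:
Start: stock = 10
  Event 1 (adjust -10): 10 + -10 = 0
  Event 2 (sale 24): sell min(24,0)=0. stock: 0 - 0 = 0. total_sold = 0
  Event 3 (sale 1): sell min(1,0)=0. stock: 0 - 0 = 0. total_sold = 0
  Event 4 (sale 1): sell min(1,0)=0. stock: 0 - 0 = 0. total_sold = 0
  Event 5 (restock 26): 0 + 26 = 26
  Event 6 (sale 22): sell min(22,26)=22. stock: 26 - 22 = 4. total_sold = 22
  Event 7 (sale 2): sell min(2,4)=2. stock: 4 - 2 = 2. total_sold = 24
  Event 8 (sale 3): sell min(3,2)=2. stock: 2 - 2 = 0. total_sold = 26
  Event 9 (return 6): 0 + 6 = 6
  Event 10 (return 5): 6 + 5 = 11
  Event 11 (sale 11): sell min(11,11)=11. stock: 11 - 11 = 0. total_sold = 37
Final: stock = 0, total_sold = 37

First zero at event 1.

Answer: 1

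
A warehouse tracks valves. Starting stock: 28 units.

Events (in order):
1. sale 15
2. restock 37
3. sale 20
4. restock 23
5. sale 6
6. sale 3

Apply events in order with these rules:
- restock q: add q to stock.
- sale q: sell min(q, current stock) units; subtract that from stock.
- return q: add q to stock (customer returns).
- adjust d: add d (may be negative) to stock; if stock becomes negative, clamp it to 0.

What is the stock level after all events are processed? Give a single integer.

Processing events:
Start: stock = 28
  Event 1 (sale 15): sell min(15,28)=15. stock: 28 - 15 = 13. total_sold = 15
  Event 2 (restock 37): 13 + 37 = 50
  Event 3 (sale 20): sell min(20,50)=20. stock: 50 - 20 = 30. total_sold = 35
  Event 4 (restock 23): 30 + 23 = 53
  Event 5 (sale 6): sell min(6,53)=6. stock: 53 - 6 = 47. total_sold = 41
  Event 6 (sale 3): sell min(3,47)=3. stock: 47 - 3 = 44. total_sold = 44
Final: stock = 44, total_sold = 44

Answer: 44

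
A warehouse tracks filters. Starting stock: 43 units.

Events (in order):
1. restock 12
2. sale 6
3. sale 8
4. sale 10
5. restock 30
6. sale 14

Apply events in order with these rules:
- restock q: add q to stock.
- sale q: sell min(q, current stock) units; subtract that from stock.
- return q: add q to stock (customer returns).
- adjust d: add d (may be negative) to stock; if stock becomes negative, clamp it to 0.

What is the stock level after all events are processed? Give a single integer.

Answer: 47

Derivation:
Processing events:
Start: stock = 43
  Event 1 (restock 12): 43 + 12 = 55
  Event 2 (sale 6): sell min(6,55)=6. stock: 55 - 6 = 49. total_sold = 6
  Event 3 (sale 8): sell min(8,49)=8. stock: 49 - 8 = 41. total_sold = 14
  Event 4 (sale 10): sell min(10,41)=10. stock: 41 - 10 = 31. total_sold = 24
  Event 5 (restock 30): 31 + 30 = 61
  Event 6 (sale 14): sell min(14,61)=14. stock: 61 - 14 = 47. total_sold = 38
Final: stock = 47, total_sold = 38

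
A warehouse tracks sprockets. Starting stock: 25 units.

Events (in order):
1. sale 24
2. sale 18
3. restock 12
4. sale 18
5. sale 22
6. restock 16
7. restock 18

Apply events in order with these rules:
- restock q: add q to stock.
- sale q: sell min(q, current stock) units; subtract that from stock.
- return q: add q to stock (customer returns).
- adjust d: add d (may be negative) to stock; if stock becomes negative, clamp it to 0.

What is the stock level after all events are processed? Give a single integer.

Answer: 34

Derivation:
Processing events:
Start: stock = 25
  Event 1 (sale 24): sell min(24,25)=24. stock: 25 - 24 = 1. total_sold = 24
  Event 2 (sale 18): sell min(18,1)=1. stock: 1 - 1 = 0. total_sold = 25
  Event 3 (restock 12): 0 + 12 = 12
  Event 4 (sale 18): sell min(18,12)=12. stock: 12 - 12 = 0. total_sold = 37
  Event 5 (sale 22): sell min(22,0)=0. stock: 0 - 0 = 0. total_sold = 37
  Event 6 (restock 16): 0 + 16 = 16
  Event 7 (restock 18): 16 + 18 = 34
Final: stock = 34, total_sold = 37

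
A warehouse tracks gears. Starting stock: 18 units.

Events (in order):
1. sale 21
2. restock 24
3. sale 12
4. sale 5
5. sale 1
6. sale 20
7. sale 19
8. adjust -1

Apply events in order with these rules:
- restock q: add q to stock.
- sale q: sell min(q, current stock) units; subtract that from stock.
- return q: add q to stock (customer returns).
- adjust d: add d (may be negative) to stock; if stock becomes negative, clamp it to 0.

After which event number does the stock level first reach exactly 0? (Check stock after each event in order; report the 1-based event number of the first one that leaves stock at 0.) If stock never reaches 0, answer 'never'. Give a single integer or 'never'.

Processing events:
Start: stock = 18
  Event 1 (sale 21): sell min(21,18)=18. stock: 18 - 18 = 0. total_sold = 18
  Event 2 (restock 24): 0 + 24 = 24
  Event 3 (sale 12): sell min(12,24)=12. stock: 24 - 12 = 12. total_sold = 30
  Event 4 (sale 5): sell min(5,12)=5. stock: 12 - 5 = 7. total_sold = 35
  Event 5 (sale 1): sell min(1,7)=1. stock: 7 - 1 = 6. total_sold = 36
  Event 6 (sale 20): sell min(20,6)=6. stock: 6 - 6 = 0. total_sold = 42
  Event 7 (sale 19): sell min(19,0)=0. stock: 0 - 0 = 0. total_sold = 42
  Event 8 (adjust -1): 0 + -1 = 0 (clamped to 0)
Final: stock = 0, total_sold = 42

First zero at event 1.

Answer: 1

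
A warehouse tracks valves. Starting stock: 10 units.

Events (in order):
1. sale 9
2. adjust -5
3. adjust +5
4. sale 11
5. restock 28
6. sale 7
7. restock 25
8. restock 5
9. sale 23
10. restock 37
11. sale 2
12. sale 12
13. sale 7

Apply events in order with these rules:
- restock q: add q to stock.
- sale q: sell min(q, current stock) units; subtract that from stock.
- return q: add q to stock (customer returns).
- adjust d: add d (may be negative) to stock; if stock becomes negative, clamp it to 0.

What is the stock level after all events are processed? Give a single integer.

Answer: 44

Derivation:
Processing events:
Start: stock = 10
  Event 1 (sale 9): sell min(9,10)=9. stock: 10 - 9 = 1. total_sold = 9
  Event 2 (adjust -5): 1 + -5 = 0 (clamped to 0)
  Event 3 (adjust +5): 0 + 5 = 5
  Event 4 (sale 11): sell min(11,5)=5. stock: 5 - 5 = 0. total_sold = 14
  Event 5 (restock 28): 0 + 28 = 28
  Event 6 (sale 7): sell min(7,28)=7. stock: 28 - 7 = 21. total_sold = 21
  Event 7 (restock 25): 21 + 25 = 46
  Event 8 (restock 5): 46 + 5 = 51
  Event 9 (sale 23): sell min(23,51)=23. stock: 51 - 23 = 28. total_sold = 44
  Event 10 (restock 37): 28 + 37 = 65
  Event 11 (sale 2): sell min(2,65)=2. stock: 65 - 2 = 63. total_sold = 46
  Event 12 (sale 12): sell min(12,63)=12. stock: 63 - 12 = 51. total_sold = 58
  Event 13 (sale 7): sell min(7,51)=7. stock: 51 - 7 = 44. total_sold = 65
Final: stock = 44, total_sold = 65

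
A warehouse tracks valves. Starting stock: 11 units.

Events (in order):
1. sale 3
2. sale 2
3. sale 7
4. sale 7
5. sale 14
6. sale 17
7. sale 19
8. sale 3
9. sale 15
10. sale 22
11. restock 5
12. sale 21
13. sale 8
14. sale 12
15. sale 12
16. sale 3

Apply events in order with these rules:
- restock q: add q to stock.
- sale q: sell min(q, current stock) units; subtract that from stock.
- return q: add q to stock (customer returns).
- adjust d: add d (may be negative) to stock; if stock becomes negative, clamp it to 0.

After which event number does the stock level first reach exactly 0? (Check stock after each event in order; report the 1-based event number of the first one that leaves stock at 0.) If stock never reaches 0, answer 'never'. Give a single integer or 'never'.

Answer: 3

Derivation:
Processing events:
Start: stock = 11
  Event 1 (sale 3): sell min(3,11)=3. stock: 11 - 3 = 8. total_sold = 3
  Event 2 (sale 2): sell min(2,8)=2. stock: 8 - 2 = 6. total_sold = 5
  Event 3 (sale 7): sell min(7,6)=6. stock: 6 - 6 = 0. total_sold = 11
  Event 4 (sale 7): sell min(7,0)=0. stock: 0 - 0 = 0. total_sold = 11
  Event 5 (sale 14): sell min(14,0)=0. stock: 0 - 0 = 0. total_sold = 11
  Event 6 (sale 17): sell min(17,0)=0. stock: 0 - 0 = 0. total_sold = 11
  Event 7 (sale 19): sell min(19,0)=0. stock: 0 - 0 = 0. total_sold = 11
  Event 8 (sale 3): sell min(3,0)=0. stock: 0 - 0 = 0. total_sold = 11
  Event 9 (sale 15): sell min(15,0)=0. stock: 0 - 0 = 0. total_sold = 11
  Event 10 (sale 22): sell min(22,0)=0. stock: 0 - 0 = 0. total_sold = 11
  Event 11 (restock 5): 0 + 5 = 5
  Event 12 (sale 21): sell min(21,5)=5. stock: 5 - 5 = 0. total_sold = 16
  Event 13 (sale 8): sell min(8,0)=0. stock: 0 - 0 = 0. total_sold = 16
  Event 14 (sale 12): sell min(12,0)=0. stock: 0 - 0 = 0. total_sold = 16
  Event 15 (sale 12): sell min(12,0)=0. stock: 0 - 0 = 0. total_sold = 16
  Event 16 (sale 3): sell min(3,0)=0. stock: 0 - 0 = 0. total_sold = 16
Final: stock = 0, total_sold = 16

First zero at event 3.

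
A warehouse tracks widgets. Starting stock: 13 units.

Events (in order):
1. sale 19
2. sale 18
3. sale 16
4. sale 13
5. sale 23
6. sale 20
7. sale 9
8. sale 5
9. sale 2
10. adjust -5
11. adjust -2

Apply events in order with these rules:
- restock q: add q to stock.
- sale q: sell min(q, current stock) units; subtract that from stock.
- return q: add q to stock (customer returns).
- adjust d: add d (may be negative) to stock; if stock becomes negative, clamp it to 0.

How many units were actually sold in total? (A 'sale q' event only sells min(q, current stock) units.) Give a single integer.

Answer: 13

Derivation:
Processing events:
Start: stock = 13
  Event 1 (sale 19): sell min(19,13)=13. stock: 13 - 13 = 0. total_sold = 13
  Event 2 (sale 18): sell min(18,0)=0. stock: 0 - 0 = 0. total_sold = 13
  Event 3 (sale 16): sell min(16,0)=0. stock: 0 - 0 = 0. total_sold = 13
  Event 4 (sale 13): sell min(13,0)=0. stock: 0 - 0 = 0. total_sold = 13
  Event 5 (sale 23): sell min(23,0)=0. stock: 0 - 0 = 0. total_sold = 13
  Event 6 (sale 20): sell min(20,0)=0. stock: 0 - 0 = 0. total_sold = 13
  Event 7 (sale 9): sell min(9,0)=0. stock: 0 - 0 = 0. total_sold = 13
  Event 8 (sale 5): sell min(5,0)=0. stock: 0 - 0 = 0. total_sold = 13
  Event 9 (sale 2): sell min(2,0)=0. stock: 0 - 0 = 0. total_sold = 13
  Event 10 (adjust -5): 0 + -5 = 0 (clamped to 0)
  Event 11 (adjust -2): 0 + -2 = 0 (clamped to 0)
Final: stock = 0, total_sold = 13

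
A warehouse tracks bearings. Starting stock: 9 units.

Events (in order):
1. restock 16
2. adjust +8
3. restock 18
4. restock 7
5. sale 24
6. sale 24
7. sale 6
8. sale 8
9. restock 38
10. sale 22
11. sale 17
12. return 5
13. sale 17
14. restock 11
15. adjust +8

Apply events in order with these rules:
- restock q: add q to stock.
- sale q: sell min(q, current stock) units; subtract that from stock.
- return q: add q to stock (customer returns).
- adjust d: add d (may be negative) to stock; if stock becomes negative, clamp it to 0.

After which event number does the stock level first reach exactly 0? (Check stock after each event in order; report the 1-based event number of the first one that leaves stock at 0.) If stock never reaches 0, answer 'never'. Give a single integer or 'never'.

Answer: 8

Derivation:
Processing events:
Start: stock = 9
  Event 1 (restock 16): 9 + 16 = 25
  Event 2 (adjust +8): 25 + 8 = 33
  Event 3 (restock 18): 33 + 18 = 51
  Event 4 (restock 7): 51 + 7 = 58
  Event 5 (sale 24): sell min(24,58)=24. stock: 58 - 24 = 34. total_sold = 24
  Event 6 (sale 24): sell min(24,34)=24. stock: 34 - 24 = 10. total_sold = 48
  Event 7 (sale 6): sell min(6,10)=6. stock: 10 - 6 = 4. total_sold = 54
  Event 8 (sale 8): sell min(8,4)=4. stock: 4 - 4 = 0. total_sold = 58
  Event 9 (restock 38): 0 + 38 = 38
  Event 10 (sale 22): sell min(22,38)=22. stock: 38 - 22 = 16. total_sold = 80
  Event 11 (sale 17): sell min(17,16)=16. stock: 16 - 16 = 0. total_sold = 96
  Event 12 (return 5): 0 + 5 = 5
  Event 13 (sale 17): sell min(17,5)=5. stock: 5 - 5 = 0. total_sold = 101
  Event 14 (restock 11): 0 + 11 = 11
  Event 15 (adjust +8): 11 + 8 = 19
Final: stock = 19, total_sold = 101

First zero at event 8.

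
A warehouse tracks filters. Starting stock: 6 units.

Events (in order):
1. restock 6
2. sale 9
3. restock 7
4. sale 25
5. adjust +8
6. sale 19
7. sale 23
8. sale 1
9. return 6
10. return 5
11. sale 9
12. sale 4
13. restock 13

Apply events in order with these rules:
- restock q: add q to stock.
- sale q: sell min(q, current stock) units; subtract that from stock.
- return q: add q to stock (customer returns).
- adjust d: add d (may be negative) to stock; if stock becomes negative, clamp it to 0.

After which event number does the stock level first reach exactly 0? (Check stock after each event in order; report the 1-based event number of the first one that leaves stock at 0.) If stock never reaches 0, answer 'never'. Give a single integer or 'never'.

Answer: 4

Derivation:
Processing events:
Start: stock = 6
  Event 1 (restock 6): 6 + 6 = 12
  Event 2 (sale 9): sell min(9,12)=9. stock: 12 - 9 = 3. total_sold = 9
  Event 3 (restock 7): 3 + 7 = 10
  Event 4 (sale 25): sell min(25,10)=10. stock: 10 - 10 = 0. total_sold = 19
  Event 5 (adjust +8): 0 + 8 = 8
  Event 6 (sale 19): sell min(19,8)=8. stock: 8 - 8 = 0. total_sold = 27
  Event 7 (sale 23): sell min(23,0)=0. stock: 0 - 0 = 0. total_sold = 27
  Event 8 (sale 1): sell min(1,0)=0. stock: 0 - 0 = 0. total_sold = 27
  Event 9 (return 6): 0 + 6 = 6
  Event 10 (return 5): 6 + 5 = 11
  Event 11 (sale 9): sell min(9,11)=9. stock: 11 - 9 = 2. total_sold = 36
  Event 12 (sale 4): sell min(4,2)=2. stock: 2 - 2 = 0. total_sold = 38
  Event 13 (restock 13): 0 + 13 = 13
Final: stock = 13, total_sold = 38

First zero at event 4.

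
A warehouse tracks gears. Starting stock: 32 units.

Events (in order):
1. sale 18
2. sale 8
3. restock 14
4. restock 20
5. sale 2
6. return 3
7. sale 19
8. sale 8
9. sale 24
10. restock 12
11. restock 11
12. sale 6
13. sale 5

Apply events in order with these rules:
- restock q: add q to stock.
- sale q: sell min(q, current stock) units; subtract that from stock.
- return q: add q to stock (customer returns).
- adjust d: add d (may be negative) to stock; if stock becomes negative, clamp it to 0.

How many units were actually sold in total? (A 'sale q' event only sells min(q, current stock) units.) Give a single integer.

Answer: 80

Derivation:
Processing events:
Start: stock = 32
  Event 1 (sale 18): sell min(18,32)=18. stock: 32 - 18 = 14. total_sold = 18
  Event 2 (sale 8): sell min(8,14)=8. stock: 14 - 8 = 6. total_sold = 26
  Event 3 (restock 14): 6 + 14 = 20
  Event 4 (restock 20): 20 + 20 = 40
  Event 5 (sale 2): sell min(2,40)=2. stock: 40 - 2 = 38. total_sold = 28
  Event 6 (return 3): 38 + 3 = 41
  Event 7 (sale 19): sell min(19,41)=19. stock: 41 - 19 = 22. total_sold = 47
  Event 8 (sale 8): sell min(8,22)=8. stock: 22 - 8 = 14. total_sold = 55
  Event 9 (sale 24): sell min(24,14)=14. stock: 14 - 14 = 0. total_sold = 69
  Event 10 (restock 12): 0 + 12 = 12
  Event 11 (restock 11): 12 + 11 = 23
  Event 12 (sale 6): sell min(6,23)=6. stock: 23 - 6 = 17. total_sold = 75
  Event 13 (sale 5): sell min(5,17)=5. stock: 17 - 5 = 12. total_sold = 80
Final: stock = 12, total_sold = 80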